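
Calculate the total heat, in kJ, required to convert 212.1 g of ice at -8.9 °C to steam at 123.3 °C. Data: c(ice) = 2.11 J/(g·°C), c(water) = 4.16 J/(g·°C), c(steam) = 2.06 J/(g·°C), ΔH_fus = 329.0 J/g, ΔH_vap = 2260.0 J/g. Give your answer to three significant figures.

q1 (heat ice -8.9→0.0 °C): 212.1 × 2.11 × 8.9 = 3983 J
q2 (melt at 0 °C): 212.1 × 329.0 = 69781 J
q3 (heat water 0.0→100.0 °C): 212.1 × 4.16 × 100.0 = 88234 J
q4 (vaporize at 100 °C): 212.1 × 2260.0 = 479346 J
q5 (heat steam 100.0→123.3 °C): 212.1 × 2.06 × 23.3 = 10180 J
Total: 3983 + 69781 + 88234 + 479346 + 10180 = 651524 J = 652 kJ

q = 652 kJ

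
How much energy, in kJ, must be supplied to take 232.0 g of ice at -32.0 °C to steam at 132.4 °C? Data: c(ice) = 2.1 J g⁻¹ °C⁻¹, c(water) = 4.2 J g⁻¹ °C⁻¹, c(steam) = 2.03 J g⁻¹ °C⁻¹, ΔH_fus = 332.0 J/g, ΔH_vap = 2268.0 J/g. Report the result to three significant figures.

q = 731 kJ

q1 (heat ice -32.0→0.0 °C): 232.0 × 2.1 × 32.0 = 15590 J
q2 (melt at 0 °C): 232.0 × 332.0 = 77024 J
q3 (heat water 0.0→100.0 °C): 232.0 × 4.2 × 100.0 = 97440 J
q4 (vaporize at 100 °C): 232.0 × 2268.0 = 526176 J
q5 (heat steam 100.0→132.4 °C): 232.0 × 2.03 × 32.4 = 15259 J
Total: 15590 + 77024 + 97440 + 526176 + 15259 = 731489 J = 731 kJ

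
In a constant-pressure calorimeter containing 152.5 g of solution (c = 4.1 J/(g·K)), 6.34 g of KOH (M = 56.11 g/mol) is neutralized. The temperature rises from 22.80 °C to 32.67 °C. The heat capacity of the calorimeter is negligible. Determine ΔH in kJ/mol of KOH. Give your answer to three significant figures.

|ΔT| = |32.67 − 22.80| = 9.87 °C
|q_surr| = (152.5 × 4.1) × 9.87 = 625.25 × 9.87 = 6171 J
n(KOH) = 6.34 / 56.11 = 0.1130 mol
Temperature rose, so q_rxn = −|q_surr| = -6.171 kJ
ΔH = q_rxn / n = -54.61 kJ/mol

ΔH = -54.6 kJ/mol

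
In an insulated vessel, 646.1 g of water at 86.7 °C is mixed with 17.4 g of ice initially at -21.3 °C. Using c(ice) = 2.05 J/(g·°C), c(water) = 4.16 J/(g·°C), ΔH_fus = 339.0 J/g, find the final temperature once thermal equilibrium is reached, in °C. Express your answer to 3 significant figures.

T_f = 82.0 °C

Heat to bring ice to 0 °C and melt it: q₁ = 17.4×2.05×21.3 + 17.4×339.0 = 6658.4 J
Heat the water can supply cooling to 0 °C: 646.1×4.16×86.7 = 233030 J > q₁, so all ice melts.
Energy balance: 646.1×4.16×(86.7 − T) = 6658.4 + 17.4×4.16×(T − 0)
2687.776(86.7 − T) = 6658.4 + 72.384 T
233030 − 6658.4 = 2760.160 T
T = 226371.6 / 2760.160 = 82.01 °C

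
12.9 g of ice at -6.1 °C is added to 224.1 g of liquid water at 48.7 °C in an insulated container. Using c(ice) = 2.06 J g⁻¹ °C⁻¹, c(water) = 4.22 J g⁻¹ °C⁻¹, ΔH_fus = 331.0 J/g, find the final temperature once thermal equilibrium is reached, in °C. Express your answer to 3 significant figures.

Heat to bring ice to 0 °C and melt it: q₁ = 12.9×2.06×6.1 + 12.9×331.0 = 4432.0 J
Heat the water can supply cooling to 0 °C: 224.1×4.22×48.7 = 46055.7 J > q₁, so all ice melts.
Energy balance: 224.1×4.22×(48.7 − T) = 4432.0 + 12.9×4.22×(T − 0)
945.702(48.7 − T) = 4432.0 + 54.438 T
46055.7 − 4432.0 = 1000.140 T
T = 41623.7 / 1000.140 = 41.62 °C

T_f = 41.6 °C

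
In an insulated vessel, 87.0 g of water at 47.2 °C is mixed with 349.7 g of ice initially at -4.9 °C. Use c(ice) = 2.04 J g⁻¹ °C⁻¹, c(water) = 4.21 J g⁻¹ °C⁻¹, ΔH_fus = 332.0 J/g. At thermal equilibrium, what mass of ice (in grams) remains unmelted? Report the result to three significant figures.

Heat to warm all ice to 0 °C: 349.7×2.04×4.9 = 3495.6 J
Heat released by water cooling to 0 °C: 87.0×4.21×47.2 = 17288 J
17288 J < 3495.6 + 349.7×332.0 = 119596.0 J, so not all ice melts; final T = 0 °C.
Heat left for melting: 17288 − 3495.6 = 13792.4 J
Mass melted = 13792.4 / 332.0 = 41.54 g
Ice remaining = 349.7 − 41.54 = 308.16 g

m_ice remaining = 308 g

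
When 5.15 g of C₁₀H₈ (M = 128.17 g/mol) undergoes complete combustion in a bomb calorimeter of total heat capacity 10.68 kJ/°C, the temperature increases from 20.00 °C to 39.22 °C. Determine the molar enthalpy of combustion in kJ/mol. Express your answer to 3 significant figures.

ΔH = -5110 kJ/mol

ΔT = 39.22 − 20.00 = 19.22 °C
q_cal = C_cal × ΔT = 10.68 × 19.22 = 205.2696 kJ
n = 5.15 / 128.17 = 0.04018 mol
q_rxn = −q_cal = -205.2696 kJ
ΔH = -205.2696 / 0.04018 = -5109 kJ/mol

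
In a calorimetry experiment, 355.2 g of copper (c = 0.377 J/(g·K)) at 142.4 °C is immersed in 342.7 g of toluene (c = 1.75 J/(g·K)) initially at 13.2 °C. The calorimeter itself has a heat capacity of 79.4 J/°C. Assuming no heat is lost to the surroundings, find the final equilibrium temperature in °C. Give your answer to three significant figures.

T_f = 34.5 °C

Heat lost by copper = heat gained by toluene + calorimeter.
(355.2)(0.377)(142.4 − T) = [(342.7)(1.75) + 79.4](T − 13.2)
133.9104 (142.4 − T) = 679.125 (T − 13.2)
19069 − 133.9104 T = 679.125 T − 8964.5
28033.5 = 813.0354 T
T = 34.48 °C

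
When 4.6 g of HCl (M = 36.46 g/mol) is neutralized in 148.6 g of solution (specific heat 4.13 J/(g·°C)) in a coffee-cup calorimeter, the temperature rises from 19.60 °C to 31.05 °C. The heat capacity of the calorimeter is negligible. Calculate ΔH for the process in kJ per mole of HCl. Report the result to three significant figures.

ΔH = -55.7 kJ/mol

|ΔT| = |31.05 − 19.60| = 11.45 °C
|q_surr| = (148.6 × 4.13) × 11.45 = 613.718 × 11.45 = 7027 J
n(HCl) = 4.6 / 36.46 = 0.1262 mol
Temperature rose, so q_rxn = −|q_surr| = -7.027 kJ
ΔH = q_rxn / n = -55.68 kJ/mol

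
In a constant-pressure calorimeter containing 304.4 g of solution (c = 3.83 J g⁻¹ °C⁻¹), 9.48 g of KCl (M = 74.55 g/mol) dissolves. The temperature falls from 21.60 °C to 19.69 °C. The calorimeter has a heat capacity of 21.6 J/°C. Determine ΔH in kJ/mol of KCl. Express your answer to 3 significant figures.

ΔH = 17.8 kJ/mol

|ΔT| = |19.69 − 21.60| = 1.91 °C
|q_surr| = (304.4 × 3.83 + 21.6) × 1.91 = 1187.452 × 1.91 = 2268 J
n(KCl) = 9.48 / 74.55 = 0.1272 mol
Temperature fell, so q_rxn = +|q_surr| = 2.268 kJ
ΔH = q_rxn / n = 17.83 kJ/mol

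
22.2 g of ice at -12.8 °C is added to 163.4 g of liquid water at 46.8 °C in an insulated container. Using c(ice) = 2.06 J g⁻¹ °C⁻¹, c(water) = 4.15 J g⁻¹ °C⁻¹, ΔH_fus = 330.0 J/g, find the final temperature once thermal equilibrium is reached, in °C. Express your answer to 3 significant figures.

Heat to bring ice to 0 °C and melt it: q₁ = 22.2×2.06×12.8 + 22.2×330.0 = 7911.4 J
Heat the water can supply cooling to 0 °C: 163.4×4.15×46.8 = 31735.5 J > q₁, so all ice melts.
Energy balance: 163.4×4.15×(46.8 − T) = 7911.4 + 22.2×4.15×(T − 0)
678.11(46.8 − T) = 7911.4 + 92.13 T
31735.5 − 7911.4 = 770.24 T
T = 23824.1 / 770.24 = 30.93 °C

T_f = 30.9 °C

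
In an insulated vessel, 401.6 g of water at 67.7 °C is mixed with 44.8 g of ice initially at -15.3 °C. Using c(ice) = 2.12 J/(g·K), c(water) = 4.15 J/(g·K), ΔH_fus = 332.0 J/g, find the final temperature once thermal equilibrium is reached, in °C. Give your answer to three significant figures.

Heat to bring ice to 0 °C and melt it: q₁ = 44.8×2.12×15.3 + 44.8×332.0 = 16327 J
Heat the water can supply cooling to 0 °C: 401.6×4.15×67.7 = 112832 J > q₁, so all ice melts.
Energy balance: 401.6×4.15×(67.7 − T) = 16327 + 44.8×4.15×(T − 0)
1666.64(67.7 − T) = 16327 + 185.92 T
112832 − 16327 = 1852.56 T
T = 96505 / 1852.56 = 52.09 °C

T_f = 52.1 °C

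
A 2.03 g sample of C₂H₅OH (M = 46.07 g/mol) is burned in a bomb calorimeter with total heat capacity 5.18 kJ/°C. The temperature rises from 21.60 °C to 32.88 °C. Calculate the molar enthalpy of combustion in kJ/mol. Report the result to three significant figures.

ΔH = -1330 kJ/mol

ΔT = 32.88 − 21.60 = 11.28 °C
q_cal = C_cal × ΔT = 5.18 × 11.28 = 58.4304 kJ
n = 2.03 / 46.07 = 0.04406 mol
q_rxn = −q_cal = -58.4304 kJ
ΔH = -58.4304 / 0.04406 = -1326 kJ/mol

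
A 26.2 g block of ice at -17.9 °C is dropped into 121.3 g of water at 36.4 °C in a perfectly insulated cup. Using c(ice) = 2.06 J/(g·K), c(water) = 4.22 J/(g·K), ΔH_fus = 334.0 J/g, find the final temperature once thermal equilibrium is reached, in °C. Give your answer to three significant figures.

T_f = 14.3 °C

Heat to bring ice to 0 °C and melt it: q₁ = 26.2×2.06×17.9 + 26.2×334.0 = 9716.9 J
Heat the water can supply cooling to 0 °C: 121.3×4.22×36.4 = 18632.7 J > q₁, so all ice melts.
Energy balance: 121.3×4.22×(36.4 − T) = 9716.9 + 26.2×4.22×(T − 0)
511.886(36.4 − T) = 9716.9 + 110.564 T
18632.7 − 9716.9 = 622.450 T
T = 8915.8 / 622.450 = 14.32 °C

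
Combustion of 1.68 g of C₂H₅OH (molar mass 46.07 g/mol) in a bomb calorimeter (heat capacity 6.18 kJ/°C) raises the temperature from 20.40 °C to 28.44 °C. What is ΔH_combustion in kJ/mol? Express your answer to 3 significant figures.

ΔT = 28.44 − 20.40 = 8.04 °C
q_cal = C_cal × ΔT = 6.18 × 8.04 = 49.6872 kJ
n = 1.68 / 46.07 = 0.03647 mol
q_rxn = −q_cal = -49.6872 kJ
ΔH = -49.6872 / 0.03647 = -1362 kJ/mol

ΔH = -1360 kJ/mol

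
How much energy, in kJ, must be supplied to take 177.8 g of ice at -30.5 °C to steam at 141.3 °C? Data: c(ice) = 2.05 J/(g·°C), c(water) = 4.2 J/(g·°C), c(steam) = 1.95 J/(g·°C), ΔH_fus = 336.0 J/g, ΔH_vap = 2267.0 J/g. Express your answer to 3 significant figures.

q = 563 kJ

q1 (heat ice -30.5→0.0 °C): 177.8 × 2.05 × 30.5 = 11117 J
q2 (melt at 0 °C): 177.8 × 336.0 = 59741 J
q3 (heat water 0.0→100.0 °C): 177.8 × 4.2 × 100.0 = 74676 J
q4 (vaporize at 100 °C): 177.8 × 2267.0 = 403073 J
q5 (heat steam 100.0→141.3 °C): 177.8 × 1.95 × 41.3 = 14319 J
Total: 11117 + 59741 + 74676 + 403073 + 14319 = 562926 J = 563 kJ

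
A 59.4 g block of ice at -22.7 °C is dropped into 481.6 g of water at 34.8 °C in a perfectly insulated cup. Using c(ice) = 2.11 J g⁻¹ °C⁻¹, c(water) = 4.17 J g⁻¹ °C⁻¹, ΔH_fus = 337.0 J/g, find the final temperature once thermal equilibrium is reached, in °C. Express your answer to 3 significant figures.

Heat to bring ice to 0 °C and melt it: q₁ = 59.4×2.11×22.7 + 59.4×337.0 = 22863 J
Heat the water can supply cooling to 0 °C: 481.6×4.17×34.8 = 69887.9 J > q₁, so all ice melts.
Energy balance: 481.6×4.17×(34.8 − T) = 22863 + 59.4×4.17×(T − 0)
2008.272(34.8 − T) = 22863 + 247.698 T
69887.9 − 22863 = 2255.970 T
T = 47024.9 / 2255.970 = 20.84 °C

T_f = 20.8 °C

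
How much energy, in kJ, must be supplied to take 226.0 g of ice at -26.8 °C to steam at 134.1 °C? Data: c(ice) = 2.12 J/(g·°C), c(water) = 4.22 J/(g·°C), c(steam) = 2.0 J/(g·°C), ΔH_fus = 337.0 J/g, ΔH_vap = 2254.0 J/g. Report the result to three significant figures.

q1 (heat ice -26.8→0.0 °C): 226.0 × 2.12 × 26.8 = 12840 J
q2 (melt at 0 °C): 226.0 × 337.0 = 76162 J
q3 (heat water 0.0→100.0 °C): 226.0 × 4.22 × 100.0 = 95372 J
q4 (vaporize at 100 °C): 226.0 × 2254.0 = 509404 J
q5 (heat steam 100.0→134.1 °C): 226.0 × 2.0 × 34.1 = 15413 J
Total: 12840 + 76162 + 95372 + 509404 + 15413 = 709191 J = 709 kJ

q = 709 kJ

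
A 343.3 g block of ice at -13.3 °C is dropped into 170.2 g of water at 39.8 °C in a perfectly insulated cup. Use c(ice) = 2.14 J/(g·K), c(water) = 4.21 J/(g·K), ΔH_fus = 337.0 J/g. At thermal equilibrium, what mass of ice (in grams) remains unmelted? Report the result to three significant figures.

Heat to warm all ice to 0 °C: 343.3×2.14×13.3 = 9771.0 J
Heat released by water cooling to 0 °C: 170.2×4.21×39.8 = 28518 J
28518 J < 9771.0 + 343.3×337.0 = 125463.1 J, so not all ice melts; final T = 0 °C.
Heat left for melting: 28518 − 9771.0 = 18747.0 J
Mass melted = 18747.0 / 337.0 = 55.63 g
Ice remaining = 343.3 − 55.63 = 287.67 g

m_ice remaining = 288 g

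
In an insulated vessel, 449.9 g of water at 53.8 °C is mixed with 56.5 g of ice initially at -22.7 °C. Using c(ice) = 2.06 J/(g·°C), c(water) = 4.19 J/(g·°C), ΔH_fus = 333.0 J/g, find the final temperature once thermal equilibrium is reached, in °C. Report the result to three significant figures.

Heat to bring ice to 0 °C and melt it: q₁ = 56.5×2.06×22.7 + 56.5×333.0 = 21457 J
Heat the water can supply cooling to 0 °C: 449.9×4.19×53.8 = 101417 J > q₁, so all ice melts.
Energy balance: 449.9×4.19×(53.8 − T) = 21457 + 56.5×4.19×(T − 0)
1885.081(53.8 − T) = 21457 + 236.735 T
101417 − 21457 = 2121.816 T
T = 79960 / 2121.816 = 37.68 °C

T_f = 37.7 °C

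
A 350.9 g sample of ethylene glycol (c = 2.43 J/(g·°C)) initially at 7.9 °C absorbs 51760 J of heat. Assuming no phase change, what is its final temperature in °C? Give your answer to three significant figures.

T_f = 68.6 °C

ΔT = q / (m c) = 51760 / (350.9 × 2.43) = 60.70 °C
T_f = 7.9 + 60.70 = 68.60 °C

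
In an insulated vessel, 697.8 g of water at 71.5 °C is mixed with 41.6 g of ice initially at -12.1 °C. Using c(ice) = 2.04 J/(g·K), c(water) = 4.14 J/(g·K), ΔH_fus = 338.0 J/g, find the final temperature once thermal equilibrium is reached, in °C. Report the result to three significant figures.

Heat to bring ice to 0 °C and melt it: q₁ = 41.6×2.04×12.1 + 41.6×338.0 = 15088 J
Heat the water can supply cooling to 0 °C: 697.8×4.14×71.5 = 206556 J > q₁, so all ice melts.
Energy balance: 697.8×4.14×(71.5 − T) = 15088 + 41.6×4.14×(T − 0)
2888.892(71.5 − T) = 15088 + 172.224 T
206556 − 15088 = 3061.116 T
T = 191468 / 3061.116 = 62.548 °C

T_f = 62.5 °C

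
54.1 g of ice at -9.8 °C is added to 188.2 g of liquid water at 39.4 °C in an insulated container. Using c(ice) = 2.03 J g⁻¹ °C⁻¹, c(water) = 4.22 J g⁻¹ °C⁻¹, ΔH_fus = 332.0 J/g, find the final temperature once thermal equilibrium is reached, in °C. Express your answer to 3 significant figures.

Heat to bring ice to 0 °C and melt it: q₁ = 54.1×2.03×9.8 + 54.1×332.0 = 19037 J
Heat the water can supply cooling to 0 °C: 188.2×4.22×39.4 = 31291.6 J > q₁, so all ice melts.
Energy balance: 188.2×4.22×(39.4 − T) = 19037 + 54.1×4.22×(T − 0)
794.204(39.4 − T) = 19037 + 228.302 T
31291.6 − 19037 = 1022.506 T
T = 12254.6 / 1022.506 = 11.98 °C

T_f = 12.0 °C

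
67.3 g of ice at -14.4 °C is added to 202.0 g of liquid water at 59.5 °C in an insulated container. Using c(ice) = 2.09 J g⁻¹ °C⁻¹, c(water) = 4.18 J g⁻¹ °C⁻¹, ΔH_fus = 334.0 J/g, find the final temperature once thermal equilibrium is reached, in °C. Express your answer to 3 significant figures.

Heat to bring ice to 0 °C and melt it: q₁ = 67.3×2.09×14.4 + 67.3×334.0 = 24504 J
Heat the water can supply cooling to 0 °C: 202.0×4.18×59.5 = 50239.4 J > q₁, so all ice melts.
Energy balance: 202.0×4.18×(59.5 − T) = 24504 + 67.3×4.18×(T − 0)
844.36(59.5 − T) = 24504 + 281.314 T
50239.4 − 24504 = 1125.674 T
T = 25735.4 / 1125.674 = 22.86 °C

T_f = 22.9 °C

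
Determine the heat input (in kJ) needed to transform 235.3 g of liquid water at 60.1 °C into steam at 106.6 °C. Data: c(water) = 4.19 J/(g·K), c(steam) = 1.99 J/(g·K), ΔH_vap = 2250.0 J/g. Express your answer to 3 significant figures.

q = 572 kJ

q1 (heat water 60.1→100.0 °C): 235.3 × 4.19 × 39.9 = 39338 J
q2 (vaporize at 100 °C): 235.3 × 2250.0 = 529425 J
q3 (heat steam 100.0→106.6 °C): 235.3 × 1.99 × 6.6 = 3090 J
Total: 39338 + 529425 + 3090 = 571853 J = 572 kJ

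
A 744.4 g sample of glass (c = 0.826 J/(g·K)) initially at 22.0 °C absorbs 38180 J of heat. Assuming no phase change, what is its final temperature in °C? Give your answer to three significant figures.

T_f = 84.1 °C

ΔT = q / (m c) = 38180 / (744.4 × 0.826) = 62.09 °C
T_f = 22.0 + 62.09 = 84.09 °C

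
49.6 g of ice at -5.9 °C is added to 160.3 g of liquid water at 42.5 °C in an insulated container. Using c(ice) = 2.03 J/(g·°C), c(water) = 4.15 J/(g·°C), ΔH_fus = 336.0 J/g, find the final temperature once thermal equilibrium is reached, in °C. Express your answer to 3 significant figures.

Heat to bring ice to 0 °C and melt it: q₁ = 49.6×2.03×5.9 + 49.6×336.0 = 17260 J
Heat the water can supply cooling to 0 °C: 160.3×4.15×42.5 = 28272.9 J > q₁, so all ice melts.
Energy balance: 160.3×4.15×(42.5 − T) = 17260 + 49.6×4.15×(T − 0)
665.245(42.5 − T) = 17260 + 205.84 T
28272.9 − 17260 = 871.085 T
T = 11012.9 / 871.085 = 12.64 °C

T_f = 12.6 °C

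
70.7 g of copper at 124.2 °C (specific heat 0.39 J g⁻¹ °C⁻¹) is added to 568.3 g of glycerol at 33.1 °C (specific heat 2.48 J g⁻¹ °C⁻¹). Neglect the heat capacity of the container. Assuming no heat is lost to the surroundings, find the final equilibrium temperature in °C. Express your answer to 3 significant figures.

T_f = 34.8 °C

Heat lost by copper = heat gained by glycerol.
(70.7)(0.39)(124.2 − T) = (568.3)(2.48)(T − 33.1)
27.573 (124.2 − T) = 1409.384 (T − 33.1)
3424.6 − 27.573 T = 1409.384 T − 46651
50075.6 = 1436.957 T
T = 34.848 °C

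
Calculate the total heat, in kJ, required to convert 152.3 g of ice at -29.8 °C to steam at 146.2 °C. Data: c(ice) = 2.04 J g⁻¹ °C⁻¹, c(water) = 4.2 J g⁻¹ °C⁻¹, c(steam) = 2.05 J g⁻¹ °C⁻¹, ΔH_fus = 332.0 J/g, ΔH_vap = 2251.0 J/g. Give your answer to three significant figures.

q1 (heat ice -29.8→0.0 °C): 152.3 × 2.04 × 29.8 = 9259 J
q2 (melt at 0 °C): 152.3 × 332.0 = 50564 J
q3 (heat water 0.0→100.0 °C): 152.3 × 4.2 × 100.0 = 63966 J
q4 (vaporize at 100 °C): 152.3 × 2251.0 = 342827 J
q5 (heat steam 100.0→146.2 °C): 152.3 × 2.05 × 46.2 = 14424 J
Total: 9259 + 50564 + 63966 + 342827 + 14424 = 481040 J = 481 kJ

q = 481 kJ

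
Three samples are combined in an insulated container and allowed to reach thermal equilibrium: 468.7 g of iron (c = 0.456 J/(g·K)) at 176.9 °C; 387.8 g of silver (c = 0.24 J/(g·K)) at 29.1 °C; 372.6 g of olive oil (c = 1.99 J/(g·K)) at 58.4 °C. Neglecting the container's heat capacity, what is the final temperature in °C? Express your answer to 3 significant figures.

Σ mᵢcᵢ(T − Tᵢ) = 0  ⇒  T = Σ mᵢcᵢTᵢ / Σ mᵢcᵢ
Σ mᵢcᵢ = 468.7×0.456 + 387.8×0.24 + 372.6×1.99 = 1048.2732
Σ mᵢcᵢTᵢ = 213.7272×176.9 + 93.072×29.1 + 741.474×58.4 = 83819
T = 83819 / 1048.2732 = 79.96 °C

T_f = 80.0 °C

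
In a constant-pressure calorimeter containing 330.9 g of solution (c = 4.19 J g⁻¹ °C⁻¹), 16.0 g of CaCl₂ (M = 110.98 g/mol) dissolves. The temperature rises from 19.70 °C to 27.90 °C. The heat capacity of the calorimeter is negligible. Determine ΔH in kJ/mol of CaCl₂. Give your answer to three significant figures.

ΔH = -78.9 kJ/mol

|ΔT| = |27.90 − 19.70| = 8.20 °C
|q_surr| = (330.9 × 4.19) × 8.20 = 1386.471 × 8.20 = 11369 J
n(CaCl₂) = 16.0 / 110.98 = 0.14417 mol
Temperature rose, so q_rxn = −|q_surr| = -11.369 kJ
ΔH = q_rxn / n = -78.86 kJ/mol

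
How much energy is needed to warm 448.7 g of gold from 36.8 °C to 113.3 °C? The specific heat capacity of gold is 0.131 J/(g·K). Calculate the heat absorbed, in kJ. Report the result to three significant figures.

q = 4.50 kJ

q = m c ΔT = 448.7 × 0.131 × (113.3 − 36.8)
q = 448.7 × 0.131 × 76.5 = 4497 J = 4.50 kJ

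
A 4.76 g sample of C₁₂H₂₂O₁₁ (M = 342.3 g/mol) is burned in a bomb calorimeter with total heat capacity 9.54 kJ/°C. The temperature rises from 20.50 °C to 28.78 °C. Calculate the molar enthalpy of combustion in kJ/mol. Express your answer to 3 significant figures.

ΔH = -5680 kJ/mol

ΔT = 28.78 − 20.50 = 8.28 °C
q_cal = C_cal × ΔT = 9.54 × 8.28 = 78.9912 kJ
n = 4.76 / 342.3 = 0.01391 mol
q_rxn = −q_cal = -78.9912 kJ
ΔH = -78.9912 / 0.01391 = -5679 kJ/mol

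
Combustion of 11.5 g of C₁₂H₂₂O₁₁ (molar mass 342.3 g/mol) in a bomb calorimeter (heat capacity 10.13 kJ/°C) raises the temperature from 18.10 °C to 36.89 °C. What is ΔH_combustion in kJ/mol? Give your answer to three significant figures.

ΔT = 36.89 − 18.10 = 18.79 °C
q_cal = C_cal × ΔT = 10.13 × 18.79 = 190.3427 kJ
n = 11.5 / 342.3 = 0.033596 mol
q_rxn = −q_cal = -190.3427 kJ
ΔH = -190.3427 / 0.033596 = -5666 kJ/mol

ΔH = -5670 kJ/mol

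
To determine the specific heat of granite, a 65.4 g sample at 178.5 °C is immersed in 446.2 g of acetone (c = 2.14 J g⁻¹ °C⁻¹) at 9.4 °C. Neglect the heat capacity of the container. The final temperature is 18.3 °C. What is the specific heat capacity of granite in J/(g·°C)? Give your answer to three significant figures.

c = 0.811 J/(g·°C)

q_gained = (446.2 × 2.14) × (18.3 − 9.4) = 8498 J
q_lost = 65.4 × c × (178.5 − 18.3) = 10477.08 c
Set equal: c = 8498 / 10477.08 = 0.811 J/(g·°C)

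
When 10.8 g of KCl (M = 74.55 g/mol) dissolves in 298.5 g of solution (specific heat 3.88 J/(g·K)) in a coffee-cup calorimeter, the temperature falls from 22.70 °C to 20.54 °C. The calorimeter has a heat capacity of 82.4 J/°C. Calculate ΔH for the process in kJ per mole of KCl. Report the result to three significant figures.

|ΔT| = |20.54 − 22.70| = 2.16 °C
|q_surr| = (298.5 × 3.88 + 82.4) × 2.16 = 1240.58 × 2.16 = 2680 J
n(KCl) = 10.8 / 74.55 = 0.1449 mol
Temperature fell, so q_rxn = +|q_surr| = 2.680 kJ
ΔH = q_rxn / n = 18.50 kJ/mol

ΔH = 18.5 kJ/mol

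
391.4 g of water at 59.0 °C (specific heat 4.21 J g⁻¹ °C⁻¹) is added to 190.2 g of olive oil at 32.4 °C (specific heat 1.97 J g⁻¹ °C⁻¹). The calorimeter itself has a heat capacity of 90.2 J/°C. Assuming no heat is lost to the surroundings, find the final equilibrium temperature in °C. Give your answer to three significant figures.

Heat lost by water = heat gained by olive oil + calorimeter.
(391.4)(4.21)(59.0 − T) = [(190.2)(1.97) + 90.2](T − 32.4)
1647.794 (59.0 − T) = 464.894 (T − 32.4)
97220 − 1647.794 T = 464.894 T − 15063
112283 = 2112.688 T
T = 53.147 °C

T_f = 53.1 °C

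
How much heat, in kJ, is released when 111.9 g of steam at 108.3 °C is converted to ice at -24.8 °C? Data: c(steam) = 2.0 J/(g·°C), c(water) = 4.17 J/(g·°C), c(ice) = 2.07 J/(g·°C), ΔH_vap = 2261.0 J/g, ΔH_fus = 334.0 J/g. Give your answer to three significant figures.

q = 345 kJ

q1 (cool steam 108.3→100 °C): 111.9 × 2.0 × 8.3 = 1858 J
q2 (condense at 100 °C): 111.9 × 2261.0 = 253006 J
q3 (cool water 100→0 °C): 111.9 × 4.17 × 100.0 = 46662 J
q4 (freeze at 0 °C): 111.9 × 334.0 = 37375 J
q5 (cool ice 0→-24.8 °C): 111.9 × 2.07 × 24.8 = 5744 J
Total: 1858 + 253006 + 46662 + 37375 + 5744 = 344645 J = 345 kJ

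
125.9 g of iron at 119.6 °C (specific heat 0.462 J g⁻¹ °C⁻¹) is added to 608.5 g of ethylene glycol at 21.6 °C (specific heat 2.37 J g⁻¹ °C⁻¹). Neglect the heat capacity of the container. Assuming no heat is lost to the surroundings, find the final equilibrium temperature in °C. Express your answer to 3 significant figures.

Heat lost by iron = heat gained by ethylene glycol.
(125.9)(0.462)(119.6 − T) = (608.5)(2.37)(T − 21.6)
58.1658 (119.6 − T) = 1442.145 (T − 21.6)
6956.6 − 58.1658 T = 1442.145 T − 31150
38106.6 = 1500.3108 T
T = 25.40 °C

T_f = 25.4 °C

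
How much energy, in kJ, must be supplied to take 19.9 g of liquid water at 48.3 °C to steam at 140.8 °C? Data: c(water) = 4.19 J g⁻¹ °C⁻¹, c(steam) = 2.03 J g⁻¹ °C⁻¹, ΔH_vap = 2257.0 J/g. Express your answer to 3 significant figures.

q = 50.9 kJ

q1 (heat water 48.3→100.0 °C): 19.9 × 4.19 × 51.7 = 4311 J
q2 (vaporize at 100 °C): 19.9 × 2257.0 = 44914 J
q3 (heat steam 100.0→140.8 °C): 19.9 × 2.03 × 40.8 = 1648 J
Total: 4311 + 44914 + 1648 = 50873 J = 50.9 kJ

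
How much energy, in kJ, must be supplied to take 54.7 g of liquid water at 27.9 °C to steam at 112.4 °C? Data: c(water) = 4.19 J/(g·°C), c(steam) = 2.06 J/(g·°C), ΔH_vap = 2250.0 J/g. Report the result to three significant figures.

q = 141 kJ

q1 (heat water 27.9→100.0 °C): 54.7 × 4.19 × 72.1 = 16525 J
q2 (vaporize at 100 °C): 54.7 × 2250.0 = 123075 J
q3 (heat steam 100.0→112.4 °C): 54.7 × 2.06 × 12.4 = 1397 J
Total: 16525 + 123075 + 1397 = 140997 J = 141 kJ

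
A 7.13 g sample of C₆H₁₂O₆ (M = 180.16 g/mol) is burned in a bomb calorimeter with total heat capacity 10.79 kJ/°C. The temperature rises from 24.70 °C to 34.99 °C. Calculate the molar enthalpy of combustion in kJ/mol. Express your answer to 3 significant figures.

ΔT = 34.99 − 24.70 = 10.29 °C
q_cal = C_cal × ΔT = 10.79 × 10.29 = 111.0291 kJ
n = 7.13 / 180.16 = 0.03958 mol
q_rxn = −q_cal = -111.0291 kJ
ΔH = -111.0291 / 0.03958 = -2805 kJ/mol

ΔH = -2810 kJ/mol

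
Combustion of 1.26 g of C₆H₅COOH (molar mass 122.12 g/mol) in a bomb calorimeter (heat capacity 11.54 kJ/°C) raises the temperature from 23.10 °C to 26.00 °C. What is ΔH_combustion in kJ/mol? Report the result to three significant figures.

ΔH = -3240 kJ/mol

ΔT = 26.00 − 23.10 = 2.90 °C
q_cal = C_cal × ΔT = 11.54 × 2.90 = 33.466 kJ
n = 1.26 / 122.12 = 0.01032 mol
q_rxn = −q_cal = -33.466 kJ
ΔH = -33.466 / 0.01032 = -3243 kJ/mol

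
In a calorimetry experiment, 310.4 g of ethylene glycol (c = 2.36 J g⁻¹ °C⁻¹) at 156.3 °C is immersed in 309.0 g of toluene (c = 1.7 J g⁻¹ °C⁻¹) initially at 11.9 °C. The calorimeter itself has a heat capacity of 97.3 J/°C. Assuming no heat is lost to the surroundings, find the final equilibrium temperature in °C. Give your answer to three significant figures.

Heat lost by ethylene glycol = heat gained by toluene + calorimeter.
(310.4)(2.36)(156.3 − T) = [(309.0)(1.7) + 97.3](T − 11.9)
732.544 (156.3 − T) = 622.6 (T − 11.9)
114500 − 732.544 T = 622.6 T − 7408.9
121908.9 = 1355.144 T
T = 89.96 °C

T_f = 90.0 °C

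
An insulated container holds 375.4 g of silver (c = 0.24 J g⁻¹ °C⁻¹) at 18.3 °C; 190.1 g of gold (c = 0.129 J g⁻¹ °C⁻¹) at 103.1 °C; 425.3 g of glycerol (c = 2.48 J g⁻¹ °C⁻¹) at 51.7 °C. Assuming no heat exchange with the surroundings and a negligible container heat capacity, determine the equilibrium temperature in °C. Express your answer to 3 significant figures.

T_f = 50.2 °C

Σ mᵢcᵢ(T − Tᵢ) = 0  ⇒  T = Σ mᵢcᵢTᵢ / Σ mᵢcᵢ
Σ mᵢcᵢ = 375.4×0.24 + 190.1×0.129 + 425.3×2.48 = 1169.3629
Σ mᵢcᵢTᵢ = 90.096×18.3 + 24.5229×103.1 + 1054.744×51.7 = 58707
T = 58707 / 1169.3629 = 50.20 °C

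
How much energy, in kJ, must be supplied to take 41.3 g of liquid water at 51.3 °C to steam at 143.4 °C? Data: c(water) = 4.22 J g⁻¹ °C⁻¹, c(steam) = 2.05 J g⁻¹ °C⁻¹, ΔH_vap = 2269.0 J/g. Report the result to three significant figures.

q = 106 kJ

q1 (heat water 51.3→100.0 °C): 41.3 × 4.22 × 48.7 = 8488 J
q2 (vaporize at 100 °C): 41.3 × 2269.0 = 93710 J
q3 (heat steam 100.0→143.4 °C): 41.3 × 2.05 × 43.4 = 3674 J
Total: 8488 + 93710 + 3674 = 105872 J = 106 kJ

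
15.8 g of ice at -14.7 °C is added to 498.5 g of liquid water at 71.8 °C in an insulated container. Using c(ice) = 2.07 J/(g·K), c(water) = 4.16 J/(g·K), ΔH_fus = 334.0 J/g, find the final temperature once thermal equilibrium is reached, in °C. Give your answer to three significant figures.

Heat to bring ice to 0 °C and melt it: q₁ = 15.8×2.07×14.7 + 15.8×334.0 = 5758.0 J
Heat the water can supply cooling to 0 °C: 498.5×4.16×71.8 = 148896 J > q₁, so all ice melts.
Energy balance: 498.5×4.16×(71.8 − T) = 5758.0 + 15.8×4.16×(T − 0)
2073.76(71.8 − T) = 5758.0 + 65.728 T
148896 − 5758.0 = 2139.488 T
T = 143138.0 / 2139.488 = 66.90 °C

T_f = 66.9 °C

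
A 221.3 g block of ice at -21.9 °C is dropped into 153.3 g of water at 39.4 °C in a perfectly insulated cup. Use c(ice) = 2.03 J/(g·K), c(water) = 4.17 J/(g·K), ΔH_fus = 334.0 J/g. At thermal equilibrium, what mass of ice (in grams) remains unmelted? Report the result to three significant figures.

Heat to warm all ice to 0 °C: 221.3×2.03×21.9 = 9838.3 J
Heat released by water cooling to 0 °C: 153.3×4.17×39.4 = 25187 J
25187 J < 9838.3 + 221.3×334.0 = 83752.5 J, so not all ice melts; final T = 0 °C.
Heat left for melting: 25187 − 9838.3 = 15348.7 J
Mass melted = 15348.7 / 334.0 = 45.95 g
Ice remaining = 221.3 − 45.95 = 175.35 g

m_ice remaining = 175 g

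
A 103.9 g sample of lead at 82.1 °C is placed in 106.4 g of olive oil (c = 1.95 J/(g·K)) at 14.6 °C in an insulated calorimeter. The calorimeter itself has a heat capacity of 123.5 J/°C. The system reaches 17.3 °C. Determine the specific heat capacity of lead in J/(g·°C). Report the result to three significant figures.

q_gained = (106.4 × 1.95 + 123.5) × (17.3 − 14.6) = 893.6 J
q_lost = 103.9 × c × (82.1 − 17.3) = 6732.72 c
Set equal: c = 893.6 / 6732.72 = 0.133 J/(g·°C)

c = 0.133 J/(g·°C)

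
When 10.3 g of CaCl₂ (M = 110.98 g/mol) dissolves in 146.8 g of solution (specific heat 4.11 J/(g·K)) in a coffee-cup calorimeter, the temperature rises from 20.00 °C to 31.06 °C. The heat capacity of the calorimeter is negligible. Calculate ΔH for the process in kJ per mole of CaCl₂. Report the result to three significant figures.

ΔH = -71.9 kJ/mol

|ΔT| = |31.06 − 20.00| = 11.06 °C
|q_surr| = (146.8 × 4.11) × 11.06 = 603.348 × 11.06 = 6673 J
n(CaCl₂) = 10.3 / 110.98 = 0.09281 mol
Temperature rose, so q_rxn = −|q_surr| = -6.673 kJ
ΔH = q_rxn / n = -71.90 kJ/mol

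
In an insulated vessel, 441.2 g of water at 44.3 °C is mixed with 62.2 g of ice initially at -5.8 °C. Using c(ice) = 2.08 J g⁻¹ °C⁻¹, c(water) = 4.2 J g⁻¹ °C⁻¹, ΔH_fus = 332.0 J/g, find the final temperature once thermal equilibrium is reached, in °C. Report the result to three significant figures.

Heat to bring ice to 0 °C and melt it: q₁ = 62.2×2.08×5.8 + 62.2×332.0 = 21401 J
Heat the water can supply cooling to 0 °C: 441.2×4.2×44.3 = 82089.7 J > q₁, so all ice melts.
Energy balance: 441.2×4.2×(44.3 − T) = 21401 + 62.2×4.2×(T − 0)
1853.04(44.3 − T) = 21401 + 261.24 T
82089.7 − 21401 = 2114.28 T
T = 60688.7 / 2114.28 = 28.70 °C

T_f = 28.7 °C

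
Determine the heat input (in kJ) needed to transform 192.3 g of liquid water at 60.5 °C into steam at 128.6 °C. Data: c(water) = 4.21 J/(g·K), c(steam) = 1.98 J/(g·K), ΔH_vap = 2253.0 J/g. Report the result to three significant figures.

q = 476 kJ

q1 (heat water 60.5→100.0 °C): 192.3 × 4.21 × 39.5 = 31979 J
q2 (vaporize at 100 °C): 192.3 × 2253.0 = 433252 J
q3 (heat steam 100.0→128.6 °C): 192.3 × 1.98 × 28.6 = 10890 J
Total: 31979 + 433252 + 10890 = 476121 J = 476 kJ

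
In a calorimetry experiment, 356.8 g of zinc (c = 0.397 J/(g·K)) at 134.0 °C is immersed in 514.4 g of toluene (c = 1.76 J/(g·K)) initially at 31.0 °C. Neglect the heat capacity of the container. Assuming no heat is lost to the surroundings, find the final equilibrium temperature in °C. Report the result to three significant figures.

T_f = 44.9 °C

Heat lost by zinc = heat gained by toluene.
(356.8)(0.397)(134.0 − T) = (514.4)(1.76)(T − 31.0)
141.6496 (134.0 − T) = 905.344 (T − 31.0)
18981 − 141.6496 T = 905.344 T − 28066
47047 = 1046.9936 T
T = 44.94 °C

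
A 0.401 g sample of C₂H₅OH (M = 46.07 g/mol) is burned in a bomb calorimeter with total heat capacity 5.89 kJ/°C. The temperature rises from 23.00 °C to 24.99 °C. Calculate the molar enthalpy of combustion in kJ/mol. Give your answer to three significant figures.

ΔH = -1350 kJ/mol

ΔT = 24.99 − 23.00 = 1.99 °C
q_cal = C_cal × ΔT = 5.89 × 1.99 = 11.7211 kJ
n = 0.401 / 46.07 = 0.008704 mol
q_rxn = −q_cal = -11.7211 kJ
ΔH = -11.7211 / 0.008704 = -1347 kJ/mol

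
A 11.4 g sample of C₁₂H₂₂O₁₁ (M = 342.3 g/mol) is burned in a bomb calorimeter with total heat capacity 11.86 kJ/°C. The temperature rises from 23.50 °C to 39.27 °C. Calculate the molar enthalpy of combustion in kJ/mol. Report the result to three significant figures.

ΔH = -5620 kJ/mol

ΔT = 39.27 − 23.50 = 15.77 °C
q_cal = C_cal × ΔT = 11.86 × 15.77 = 187.0322 kJ
n = 11.4 / 342.3 = 0.03330 mol
q_rxn = −q_cal = -187.0322 kJ
ΔH = -187.0322 / 0.03330 = -5617 kJ/mol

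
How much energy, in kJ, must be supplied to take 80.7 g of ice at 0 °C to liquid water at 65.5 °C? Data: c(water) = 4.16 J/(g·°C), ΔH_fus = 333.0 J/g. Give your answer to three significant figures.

q1 (melt at 0 °C): 80.7 × 333.0 = 26873 J
q2 (heat water 0.0→65.5 °C): 80.7 × 4.16 × 65.5 = 21989 J
Total: 26873 + 21989 = 48862 J = 48.9 kJ

q = 48.9 kJ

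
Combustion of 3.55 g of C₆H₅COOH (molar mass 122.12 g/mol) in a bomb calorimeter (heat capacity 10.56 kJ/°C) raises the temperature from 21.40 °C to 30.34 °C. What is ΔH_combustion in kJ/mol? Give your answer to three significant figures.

ΔT = 30.34 − 21.40 = 8.94 °C
q_cal = C_cal × ΔT = 10.56 × 8.94 = 94.4064 kJ
n = 3.55 / 122.12 = 0.02907 mol
q_rxn = −q_cal = -94.4064 kJ
ΔH = -94.4064 / 0.02907 = -3248 kJ/mol

ΔH = -3250 kJ/mol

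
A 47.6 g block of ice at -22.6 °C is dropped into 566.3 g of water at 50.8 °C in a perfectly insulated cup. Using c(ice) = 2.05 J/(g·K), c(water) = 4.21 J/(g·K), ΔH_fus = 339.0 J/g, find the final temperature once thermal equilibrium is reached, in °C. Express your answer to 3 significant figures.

Heat to bring ice to 0 °C and melt it: q₁ = 47.6×2.05×22.6 + 47.6×339.0 = 18342 J
Heat the water can supply cooling to 0 °C: 566.3×4.21×50.8 = 121113 J > q₁, so all ice melts.
Energy balance: 566.3×4.21×(50.8 − T) = 18342 + 47.6×4.21×(T − 0)
2384.123(50.8 − T) = 18342 + 200.396 T
121113 − 18342 = 2584.519 T
T = 102771 / 2584.519 = 39.76 °C

T_f = 39.8 °C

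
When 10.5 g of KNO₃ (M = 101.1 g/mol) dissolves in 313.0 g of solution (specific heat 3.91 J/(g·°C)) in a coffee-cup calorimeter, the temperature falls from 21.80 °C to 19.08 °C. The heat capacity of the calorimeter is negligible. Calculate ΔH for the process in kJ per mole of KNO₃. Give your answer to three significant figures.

ΔH = 32.1 kJ/mol

|ΔT| = |19.08 − 21.80| = 2.72 °C
|q_surr| = (313.0 × 3.91) × 2.72 = 1223.83 × 2.72 = 3328.8 J
n(KNO₃) = 10.5 / 101.1 = 0.10386 mol
Temperature fell, so q_rxn = +|q_surr| = 3.3288 kJ
ΔH = q_rxn / n = 32.05 kJ/mol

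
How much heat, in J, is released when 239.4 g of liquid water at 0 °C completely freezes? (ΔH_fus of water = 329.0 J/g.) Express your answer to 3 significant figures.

q = m × ΔH_fus = 239.4 × 329.0 = 78760 J

q = 78800 J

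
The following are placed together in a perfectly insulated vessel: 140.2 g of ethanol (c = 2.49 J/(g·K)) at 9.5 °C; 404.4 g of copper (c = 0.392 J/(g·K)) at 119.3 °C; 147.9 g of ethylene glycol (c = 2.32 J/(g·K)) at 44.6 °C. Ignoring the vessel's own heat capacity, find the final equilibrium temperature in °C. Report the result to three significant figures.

T_f = 44.1 °C

Σ mᵢcᵢ(T − Tᵢ) = 0  ⇒  T = Σ mᵢcᵢTᵢ / Σ mᵢcᵢ
Σ mᵢcᵢ = 140.2×2.49 + 404.4×0.392 + 147.9×2.32 = 850.7508
Σ mᵢcᵢTᵢ = 349.098×9.5 + 158.5248×119.3 + 343.128×44.6 = 37532
T = 37532 / 850.7508 = 44.12 °C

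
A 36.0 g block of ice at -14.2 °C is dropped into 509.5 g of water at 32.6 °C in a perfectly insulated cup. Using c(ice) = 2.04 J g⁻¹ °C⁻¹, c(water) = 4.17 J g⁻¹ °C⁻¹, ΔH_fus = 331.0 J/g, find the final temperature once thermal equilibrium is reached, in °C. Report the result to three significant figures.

T_f = 24.8 °C

Heat to bring ice to 0 °C and melt it: q₁ = 36.0×2.04×14.2 + 36.0×331.0 = 12959 J
Heat the water can supply cooling to 0 °C: 509.5×4.17×32.6 = 69262.4 J > q₁, so all ice melts.
Energy balance: 509.5×4.17×(32.6 − T) = 12959 + 36.0×4.17×(T − 0)
2124.615(32.6 − T) = 12959 + 150.12 T
69262.4 − 12959 = 2274.735 T
T = 56303.4 / 2274.735 = 24.75 °C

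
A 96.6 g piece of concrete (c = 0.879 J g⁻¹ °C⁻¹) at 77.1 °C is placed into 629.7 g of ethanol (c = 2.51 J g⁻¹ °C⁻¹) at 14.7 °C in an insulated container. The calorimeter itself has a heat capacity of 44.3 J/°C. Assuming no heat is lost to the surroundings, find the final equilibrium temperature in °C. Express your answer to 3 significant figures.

Heat lost by concrete = heat gained by ethanol + calorimeter.
(96.6)(0.879)(77.1 − T) = [(629.7)(2.51) + 44.3](T − 14.7)
84.9114 (77.1 − T) = 1624.847 (T − 14.7)
6546.7 − 84.9114 T = 1624.847 T − 23885
30431.7 = 1709.7584 T
T = 17.80 °C

T_f = 17.8 °C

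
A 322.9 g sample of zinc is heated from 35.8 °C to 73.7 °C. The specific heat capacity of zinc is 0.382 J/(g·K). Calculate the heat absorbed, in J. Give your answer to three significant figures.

q = 4670 J

q = m c ΔT = 322.9 × 0.382 × (73.7 − 35.8)
q = 322.9 × 0.382 × 37.9 = 4674.9 J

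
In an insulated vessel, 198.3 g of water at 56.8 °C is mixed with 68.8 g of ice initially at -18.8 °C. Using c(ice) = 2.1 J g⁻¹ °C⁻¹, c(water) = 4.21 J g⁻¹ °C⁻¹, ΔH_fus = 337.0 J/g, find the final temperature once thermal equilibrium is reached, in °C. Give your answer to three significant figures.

Heat to bring ice to 0 °C and melt it: q₁ = 68.8×2.1×18.8 + 68.8×337.0 = 25902 J
Heat the water can supply cooling to 0 °C: 198.3×4.21×56.8 = 47419.1 J > q₁, so all ice melts.
Energy balance: 198.3×4.21×(56.8 − T) = 25902 + 68.8×4.21×(T − 0)
834.843(56.8 − T) = 25902 + 289.648 T
47419.1 − 25902 = 1124.491 T
T = 21517.1 / 1124.491 = 19.13 °C

T_f = 19.1 °C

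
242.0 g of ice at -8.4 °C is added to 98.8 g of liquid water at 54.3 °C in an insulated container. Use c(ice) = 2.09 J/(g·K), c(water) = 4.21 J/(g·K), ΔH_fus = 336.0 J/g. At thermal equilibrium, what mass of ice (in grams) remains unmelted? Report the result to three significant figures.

Heat to warm all ice to 0 °C: 242.0×2.09×8.4 = 4248.6 J
Heat released by water cooling to 0 °C: 98.8×4.21×54.3 = 22586 J
22586 J < 4248.6 + 242.0×336.0 = 85560.6 J, so not all ice melts; final T = 0 °C.
Heat left for melting: 22586 − 4248.6 = 18337.4 J
Mass melted = 18337.4 / 336.0 = 54.58 g
Ice remaining = 242.0 − 54.58 = 187.42 g

m_ice remaining = 187 g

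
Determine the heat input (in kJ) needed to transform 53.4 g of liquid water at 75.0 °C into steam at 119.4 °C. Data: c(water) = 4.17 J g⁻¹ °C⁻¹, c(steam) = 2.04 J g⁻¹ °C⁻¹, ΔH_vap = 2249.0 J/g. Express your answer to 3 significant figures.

q = 128 kJ

q1 (heat water 75.0→100.0 °C): 53.4 × 4.17 × 25.0 = 5567 J
q2 (vaporize at 100 °C): 53.4 × 2249.0 = 120097 J
q3 (heat steam 100.0→119.4 °C): 53.4 × 2.04 × 19.4 = 2113 J
Total: 5567 + 120097 + 2113 = 127777 J = 128 kJ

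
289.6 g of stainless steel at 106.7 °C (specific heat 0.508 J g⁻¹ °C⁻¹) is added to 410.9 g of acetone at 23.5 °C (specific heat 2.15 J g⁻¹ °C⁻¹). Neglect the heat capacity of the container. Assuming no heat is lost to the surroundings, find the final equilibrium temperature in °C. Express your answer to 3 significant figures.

Heat lost by stainless steel = heat gained by acetone.
(289.6)(0.508)(106.7 − T) = (410.9)(2.15)(T − 23.5)
147.1168 (106.7 − T) = 883.435 (T − 23.5)
15697 − 147.1168 T = 883.435 T − 20761
36458 = 1030.5518 T
T = 35.38 °C

T_f = 35.4 °C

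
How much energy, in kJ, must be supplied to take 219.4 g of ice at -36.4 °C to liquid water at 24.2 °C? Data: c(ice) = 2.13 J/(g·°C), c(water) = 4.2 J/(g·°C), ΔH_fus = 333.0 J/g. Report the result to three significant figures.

q = 112 kJ

q1 (heat ice -36.4→0.0 °C): 219.4 × 2.13 × 36.4 = 17011 J
q2 (melt at 0 °C): 219.4 × 333.0 = 73060 J
q3 (heat water 0.0→24.2 °C): 219.4 × 4.2 × 24.2 = 22300 J
Total: 17011 + 73060 + 22300 = 112371 J = 112 kJ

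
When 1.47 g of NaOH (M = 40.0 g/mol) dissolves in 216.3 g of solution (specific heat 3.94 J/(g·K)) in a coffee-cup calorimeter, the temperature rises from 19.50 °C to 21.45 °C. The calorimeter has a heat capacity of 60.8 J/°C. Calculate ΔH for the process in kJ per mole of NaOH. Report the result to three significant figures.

|ΔT| = |21.45 − 19.50| = 1.95 °C
|q_surr| = (216.3 × 3.94 + 60.8) × 1.95 = 913.022 × 1.95 = 1780 J
n(NaOH) = 1.47 / 40.0 = 0.03675 mol
Temperature rose, so q_rxn = −|q_surr| = -1.780 kJ
ΔH = q_rxn / n = -48.44 kJ/mol

ΔH = -48.4 kJ/mol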